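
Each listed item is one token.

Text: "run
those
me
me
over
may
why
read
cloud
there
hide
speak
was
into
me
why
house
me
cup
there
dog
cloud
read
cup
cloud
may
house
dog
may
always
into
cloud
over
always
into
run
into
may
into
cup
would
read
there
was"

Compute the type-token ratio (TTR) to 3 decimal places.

0.409

N = 44 tokens, V = 18 types.
TTR = V / N = 18 / 44 = 0.409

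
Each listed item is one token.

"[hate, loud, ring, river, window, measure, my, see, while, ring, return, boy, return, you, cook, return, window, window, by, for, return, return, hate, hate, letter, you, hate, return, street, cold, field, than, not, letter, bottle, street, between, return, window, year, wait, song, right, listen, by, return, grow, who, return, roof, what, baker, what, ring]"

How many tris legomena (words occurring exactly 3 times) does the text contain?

1

Frequencies: return:9, hate:4, window:4, ring:3, you:2, by:2, letter:2, street:2, what:2, loud:1, river:1, measure:1, my:1, see:1, while:1, boy:1, cook:1, for:1, cold:1, field:1, … (13 more, each freq 1)
Words with frequency 3: ring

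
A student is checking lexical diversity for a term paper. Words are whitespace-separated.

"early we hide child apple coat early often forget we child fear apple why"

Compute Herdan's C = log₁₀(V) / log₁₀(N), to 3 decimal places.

0.873

N = 14, V = 10.
log₁₀(V) = 1.000000, log₁₀(N) = 1.146128
C = 1.000000 / 1.146128 = 0.873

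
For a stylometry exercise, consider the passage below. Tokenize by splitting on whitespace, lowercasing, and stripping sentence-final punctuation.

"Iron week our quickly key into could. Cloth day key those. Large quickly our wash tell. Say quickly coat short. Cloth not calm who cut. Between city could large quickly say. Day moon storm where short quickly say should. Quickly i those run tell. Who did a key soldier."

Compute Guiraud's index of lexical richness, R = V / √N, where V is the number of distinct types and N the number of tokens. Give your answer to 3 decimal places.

4.429

N = 49, V = 31.
√N = 7.000000
R = 31 / 7.000000 = 4.429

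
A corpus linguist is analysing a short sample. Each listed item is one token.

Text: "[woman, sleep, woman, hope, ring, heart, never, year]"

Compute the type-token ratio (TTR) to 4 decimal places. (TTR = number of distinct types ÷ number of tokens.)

N = 8 tokens, V = 7 types.
TTR = V / N = 7 / 8 = 0.8750

0.8750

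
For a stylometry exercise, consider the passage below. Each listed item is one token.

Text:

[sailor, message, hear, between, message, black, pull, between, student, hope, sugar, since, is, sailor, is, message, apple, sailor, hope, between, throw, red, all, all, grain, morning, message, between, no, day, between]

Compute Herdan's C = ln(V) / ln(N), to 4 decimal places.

0.8574

N = 31, V = 19.
ln(V) = 2.944439, ln(N) = 3.433987
C = 2.944439 / 3.433987 = 0.8574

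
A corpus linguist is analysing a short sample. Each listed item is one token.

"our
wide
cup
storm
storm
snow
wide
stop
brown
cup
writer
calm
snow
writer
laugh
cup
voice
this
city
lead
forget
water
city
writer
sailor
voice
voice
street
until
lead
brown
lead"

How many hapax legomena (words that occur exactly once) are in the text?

10

Frequencies: cup:3, writer:3, voice:3, lead:3, wide:2, storm:2, snow:2, brown:2, city:2, our:1, stop:1, calm:1, laugh:1, this:1, forget:1, water:1, sailor:1, street:1, until:1
Hapax (freq=1): calm, forget, laugh, our, sailor, stop, street, this, until, water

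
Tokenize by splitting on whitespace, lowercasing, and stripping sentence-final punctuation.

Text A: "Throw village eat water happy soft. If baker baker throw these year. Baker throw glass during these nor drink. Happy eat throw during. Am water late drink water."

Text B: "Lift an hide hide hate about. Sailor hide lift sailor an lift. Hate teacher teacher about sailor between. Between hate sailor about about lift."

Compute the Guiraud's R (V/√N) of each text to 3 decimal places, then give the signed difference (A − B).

A: V=16, N=28, R=3.024
B: V=8, N=24, R=1.633
Difference = 3.024 − 1.633 = 1.391

1.391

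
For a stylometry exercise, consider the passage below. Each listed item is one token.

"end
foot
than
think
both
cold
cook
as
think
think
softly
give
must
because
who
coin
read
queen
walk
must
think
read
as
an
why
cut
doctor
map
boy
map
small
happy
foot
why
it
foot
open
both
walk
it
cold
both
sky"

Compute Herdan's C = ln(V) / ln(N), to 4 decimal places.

0.8859

N = 43, V = 28.
ln(V) = 3.332205, ln(N) = 3.761200
C = 3.332205 / 3.761200 = 0.8859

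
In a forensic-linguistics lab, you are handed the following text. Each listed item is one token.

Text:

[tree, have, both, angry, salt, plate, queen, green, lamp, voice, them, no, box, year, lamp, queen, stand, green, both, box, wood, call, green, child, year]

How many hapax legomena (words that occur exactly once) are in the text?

12

Frequencies: green:3, both:2, queen:2, lamp:2, box:2, year:2, tree:1, have:1, angry:1, salt:1, plate:1, voice:1, them:1, no:1, stand:1, wood:1, call:1, child:1
Hapax (freq=1): angry, call, child, have, no, plate, salt, stand, them, tree, voice, wood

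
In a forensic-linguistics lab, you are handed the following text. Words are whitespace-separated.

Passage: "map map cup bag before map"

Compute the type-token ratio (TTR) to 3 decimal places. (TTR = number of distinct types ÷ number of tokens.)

N = 6 tokens, V = 4 types.
TTR = V / N = 4 / 6 = 0.667

0.667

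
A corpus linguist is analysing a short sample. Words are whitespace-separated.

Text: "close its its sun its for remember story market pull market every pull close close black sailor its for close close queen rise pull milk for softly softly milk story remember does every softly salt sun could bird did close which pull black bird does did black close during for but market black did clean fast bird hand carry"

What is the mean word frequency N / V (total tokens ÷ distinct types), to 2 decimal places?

N = 59 tokens, V = 27 types.
Mean frequency = N / V = 59 / 27 = 2.19

2.19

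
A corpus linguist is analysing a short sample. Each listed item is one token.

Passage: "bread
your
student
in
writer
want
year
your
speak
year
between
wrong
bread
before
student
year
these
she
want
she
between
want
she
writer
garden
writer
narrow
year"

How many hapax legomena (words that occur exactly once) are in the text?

7

Frequencies: year:4, writer:3, want:3, she:3, bread:2, your:2, student:2, between:2, in:1, speak:1, wrong:1, before:1, these:1, garden:1, narrow:1
Hapax (freq=1): before, garden, in, narrow, speak, these, wrong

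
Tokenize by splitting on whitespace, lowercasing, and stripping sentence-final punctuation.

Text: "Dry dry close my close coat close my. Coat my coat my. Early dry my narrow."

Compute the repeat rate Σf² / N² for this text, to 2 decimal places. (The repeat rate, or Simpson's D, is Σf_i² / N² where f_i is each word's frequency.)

Frequencies: my:5, dry:3, close:3, coat:3, early:1, narrow:1
Σf² = 54; N² = 256
Repeat rate = 54 / 256 = 0.21

0.21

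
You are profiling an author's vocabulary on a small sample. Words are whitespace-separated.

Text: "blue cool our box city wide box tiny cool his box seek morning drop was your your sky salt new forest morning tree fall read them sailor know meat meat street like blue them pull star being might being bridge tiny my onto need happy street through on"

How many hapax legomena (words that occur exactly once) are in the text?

27

Frequencies: box:3, blue:2, cool:2, tiny:2, morning:2, your:2, them:2, meat:2, street:2, being:2, our:1, city:1, wide:1, his:1, seek:1, drop:1, was:1, sky:1, salt:1, new:1, … (17 more, each freq 1)
Hapax (freq=1): bridge, city, drop, fall, forest, happy, his, know, like, might, my, need, new, on, onto, our, pull, read, sailor, salt, seek, sky, star, through, tree, was, wide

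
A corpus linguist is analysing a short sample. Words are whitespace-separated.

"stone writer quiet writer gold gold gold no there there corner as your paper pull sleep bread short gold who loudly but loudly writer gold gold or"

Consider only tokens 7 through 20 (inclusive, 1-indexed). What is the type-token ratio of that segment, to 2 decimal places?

0.86

Segment tokens 7–20: gold, no, there, there, corner, as, your, paper, pull, sleep, bread, short, gold, who
Segment N = 14, segment V = 12.
TTR = 12 / 14 = 0.86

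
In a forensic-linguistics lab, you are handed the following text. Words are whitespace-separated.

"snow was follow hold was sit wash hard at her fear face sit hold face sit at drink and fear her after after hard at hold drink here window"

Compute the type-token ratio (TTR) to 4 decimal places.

N = 29 tokens, V = 16 types.
TTR = V / N = 16 / 29 = 0.5517

0.5517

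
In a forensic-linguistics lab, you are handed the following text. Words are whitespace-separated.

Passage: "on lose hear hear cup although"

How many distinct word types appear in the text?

Distinct types: {although, cup, hear, lose, on}
V = 5

5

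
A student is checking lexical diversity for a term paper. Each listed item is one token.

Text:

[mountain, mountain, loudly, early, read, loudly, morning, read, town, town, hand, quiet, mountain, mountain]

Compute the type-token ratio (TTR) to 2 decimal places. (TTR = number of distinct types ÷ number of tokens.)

N = 14 tokens, V = 8 types.
TTR = V / N = 8 / 14 = 0.57

0.57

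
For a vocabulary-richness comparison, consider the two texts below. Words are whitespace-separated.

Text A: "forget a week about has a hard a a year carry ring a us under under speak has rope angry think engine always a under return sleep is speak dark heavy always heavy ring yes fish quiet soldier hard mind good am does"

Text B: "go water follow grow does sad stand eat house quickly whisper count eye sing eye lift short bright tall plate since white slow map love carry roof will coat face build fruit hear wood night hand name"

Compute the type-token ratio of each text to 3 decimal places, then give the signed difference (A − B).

-0.275

TTR(A) = 30/43 = 0.698
TTR(B) = 36/37 = 0.973
Difference = 0.698 − 0.973 = -0.275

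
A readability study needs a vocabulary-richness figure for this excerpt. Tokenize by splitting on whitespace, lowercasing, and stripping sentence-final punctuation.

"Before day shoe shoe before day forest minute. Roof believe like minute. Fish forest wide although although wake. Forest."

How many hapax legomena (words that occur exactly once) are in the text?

6

Frequencies: forest:3, before:2, day:2, shoe:2, minute:2, although:2, roof:1, believe:1, like:1, fish:1, wide:1, wake:1
Hapax (freq=1): believe, fish, like, roof, wake, wide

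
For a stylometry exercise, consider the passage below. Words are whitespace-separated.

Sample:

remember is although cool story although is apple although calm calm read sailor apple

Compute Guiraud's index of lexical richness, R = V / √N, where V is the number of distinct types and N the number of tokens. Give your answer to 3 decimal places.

N = 14, V = 9.
√N = 3.741657
R = 9 / 3.741657 = 2.405

2.405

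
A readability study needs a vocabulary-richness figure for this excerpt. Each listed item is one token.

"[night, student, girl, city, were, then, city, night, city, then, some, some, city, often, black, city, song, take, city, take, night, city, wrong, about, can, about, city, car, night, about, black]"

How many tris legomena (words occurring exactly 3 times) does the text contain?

Frequencies: city:8, night:4, about:3, then:2, some:2, black:2, take:2, student:1, girl:1, were:1, often:1, song:1, wrong:1, can:1, car:1
Words with frequency 3: about

1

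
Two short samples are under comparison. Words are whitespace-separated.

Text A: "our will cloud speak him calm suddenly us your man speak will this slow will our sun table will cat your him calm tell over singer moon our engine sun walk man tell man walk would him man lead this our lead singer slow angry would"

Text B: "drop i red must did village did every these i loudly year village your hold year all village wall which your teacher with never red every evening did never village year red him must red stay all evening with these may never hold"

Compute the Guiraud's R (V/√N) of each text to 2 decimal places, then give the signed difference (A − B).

A: V=24, N=46, R=3.54
B: V=22, N=43, R=3.35
Difference = 3.54 − 3.35 = 0.19

0.19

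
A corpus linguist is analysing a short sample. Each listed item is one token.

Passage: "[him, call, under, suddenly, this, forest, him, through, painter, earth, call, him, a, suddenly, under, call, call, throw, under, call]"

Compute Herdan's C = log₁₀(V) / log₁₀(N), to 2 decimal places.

N = 20, V = 11.
log₁₀(V) = 1.041393, log₁₀(N) = 1.301030
C = 1.041393 / 1.301030 = 0.80

0.80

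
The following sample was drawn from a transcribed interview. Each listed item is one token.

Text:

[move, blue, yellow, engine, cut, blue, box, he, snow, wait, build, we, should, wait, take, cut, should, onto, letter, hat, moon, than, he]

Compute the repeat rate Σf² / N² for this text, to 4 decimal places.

0.0624

Frequencies: blue:2, cut:2, he:2, wait:2, should:2, move:1, yellow:1, engine:1, box:1, snow:1, build:1, we:1, take:1, onto:1, letter:1, hat:1, moon:1, than:1
Σf² = 33; N² = 529
Repeat rate = 33 / 529 = 0.0624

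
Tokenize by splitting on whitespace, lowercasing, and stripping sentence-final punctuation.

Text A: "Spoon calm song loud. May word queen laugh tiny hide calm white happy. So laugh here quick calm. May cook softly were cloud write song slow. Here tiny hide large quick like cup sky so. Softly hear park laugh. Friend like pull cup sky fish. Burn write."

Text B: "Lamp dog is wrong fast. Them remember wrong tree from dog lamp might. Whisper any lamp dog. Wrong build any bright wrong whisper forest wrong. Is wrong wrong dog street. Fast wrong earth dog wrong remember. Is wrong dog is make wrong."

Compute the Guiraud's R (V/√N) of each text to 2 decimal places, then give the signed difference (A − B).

A: V=31, N=47, R=4.52
B: V=18, N=42, R=2.78
Difference = 4.52 − 2.78 = 1.74

1.74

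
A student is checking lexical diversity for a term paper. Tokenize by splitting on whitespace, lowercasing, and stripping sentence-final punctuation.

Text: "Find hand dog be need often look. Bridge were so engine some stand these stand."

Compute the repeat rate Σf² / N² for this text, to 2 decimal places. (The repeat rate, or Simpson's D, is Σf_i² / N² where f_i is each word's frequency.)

0.08

Frequencies: stand:2, find:1, hand:1, dog:1, be:1, need:1, often:1, look:1, bridge:1, were:1, so:1, engine:1, some:1, these:1
Σf² = 17; N² = 225
Repeat rate = 17 / 225 = 0.08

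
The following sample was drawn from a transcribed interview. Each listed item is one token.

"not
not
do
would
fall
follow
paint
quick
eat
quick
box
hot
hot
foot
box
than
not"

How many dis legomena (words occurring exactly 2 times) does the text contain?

3

Frequencies: not:3, quick:2, box:2, hot:2, do:1, would:1, fall:1, follow:1, paint:1, eat:1, foot:1, than:1
Words with frequency 2: box, hot, quick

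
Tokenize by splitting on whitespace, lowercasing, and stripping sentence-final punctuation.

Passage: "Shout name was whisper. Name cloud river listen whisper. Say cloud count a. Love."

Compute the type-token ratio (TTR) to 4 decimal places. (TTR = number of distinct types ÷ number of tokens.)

0.7857

N = 14 tokens, V = 11 types.
TTR = V / N = 11 / 14 = 0.7857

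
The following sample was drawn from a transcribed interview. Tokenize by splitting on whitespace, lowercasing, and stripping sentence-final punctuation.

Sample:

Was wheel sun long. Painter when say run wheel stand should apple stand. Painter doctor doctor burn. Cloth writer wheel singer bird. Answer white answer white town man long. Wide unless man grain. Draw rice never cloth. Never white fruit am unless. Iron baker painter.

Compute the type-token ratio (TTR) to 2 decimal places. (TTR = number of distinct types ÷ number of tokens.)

N = 45 tokens, V = 31 types.
TTR = V / N = 31 / 45 = 0.69

0.69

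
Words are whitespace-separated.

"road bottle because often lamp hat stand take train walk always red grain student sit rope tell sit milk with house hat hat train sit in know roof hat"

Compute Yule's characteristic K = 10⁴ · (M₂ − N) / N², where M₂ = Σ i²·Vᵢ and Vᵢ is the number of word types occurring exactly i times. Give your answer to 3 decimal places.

237.812

Frequencies: hat:4, sit:3, train:2, road:1, bottle:1, because:1, often:1, lamp:1, stand:1, take:1, walk:1, always:1, red:1, grain:1, student:1, rope:1, tell:1, milk:1, with:1, house:1, … (3 more, each freq 1)
N = 29. Frequency spectrum: V_1=20, V_2=1, V_3=1, V_4=1
M₂ = 1²·20 + 2²·1 + 3²·1 + 4²·1 = 49
K = 10000 × (49 − 29) / 29² = 237.812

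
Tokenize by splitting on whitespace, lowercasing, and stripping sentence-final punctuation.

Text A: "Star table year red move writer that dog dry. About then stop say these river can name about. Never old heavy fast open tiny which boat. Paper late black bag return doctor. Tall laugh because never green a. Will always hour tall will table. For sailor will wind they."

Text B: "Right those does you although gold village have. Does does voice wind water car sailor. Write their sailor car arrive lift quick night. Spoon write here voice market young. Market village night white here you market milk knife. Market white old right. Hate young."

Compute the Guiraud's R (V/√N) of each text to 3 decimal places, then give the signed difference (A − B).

A: V=43, N=49, R=6.143
B: V=28, N=44, R=4.221
Difference = 6.143 − 4.221 = 1.922

1.922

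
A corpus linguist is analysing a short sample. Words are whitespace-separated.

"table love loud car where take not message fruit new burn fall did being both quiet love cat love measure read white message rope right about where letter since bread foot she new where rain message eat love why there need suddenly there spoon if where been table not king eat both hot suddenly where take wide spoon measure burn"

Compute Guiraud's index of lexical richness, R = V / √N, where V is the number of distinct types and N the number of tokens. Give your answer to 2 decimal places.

5.16

N = 60, V = 40.
√N = 7.745967
R = 40 / 7.745967 = 5.16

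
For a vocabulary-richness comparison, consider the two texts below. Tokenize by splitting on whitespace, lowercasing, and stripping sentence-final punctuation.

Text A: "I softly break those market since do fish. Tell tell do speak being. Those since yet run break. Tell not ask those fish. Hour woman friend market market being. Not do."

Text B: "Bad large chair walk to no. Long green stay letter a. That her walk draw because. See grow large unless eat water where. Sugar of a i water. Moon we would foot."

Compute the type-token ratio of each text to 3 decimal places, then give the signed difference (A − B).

-0.294

TTR(A) = 18/31 = 0.581
TTR(B) = 28/32 = 0.875
Difference = 0.581 − 0.875 = -0.294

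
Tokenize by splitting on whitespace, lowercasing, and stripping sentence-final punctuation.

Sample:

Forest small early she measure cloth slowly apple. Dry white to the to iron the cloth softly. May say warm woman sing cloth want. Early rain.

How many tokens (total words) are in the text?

26

Tokens: forest, small, early, she, measure, cloth, slowly, apple, dry, white, to, the, to, iron, the, cloth, softly, may, say, warm, woman, sing, cloth, want, early, rain
N = 26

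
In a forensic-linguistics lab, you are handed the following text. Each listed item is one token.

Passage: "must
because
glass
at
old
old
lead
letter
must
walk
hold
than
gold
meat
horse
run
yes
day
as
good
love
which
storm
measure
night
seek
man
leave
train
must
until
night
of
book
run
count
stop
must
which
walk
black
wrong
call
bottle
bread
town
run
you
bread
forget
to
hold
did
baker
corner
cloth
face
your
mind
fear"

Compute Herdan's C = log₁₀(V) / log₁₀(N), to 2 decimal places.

0.95

N = 60, V = 49.
log₁₀(V) = 1.690196, log₁₀(N) = 1.778151
C = 1.690196 / 1.778151 = 0.95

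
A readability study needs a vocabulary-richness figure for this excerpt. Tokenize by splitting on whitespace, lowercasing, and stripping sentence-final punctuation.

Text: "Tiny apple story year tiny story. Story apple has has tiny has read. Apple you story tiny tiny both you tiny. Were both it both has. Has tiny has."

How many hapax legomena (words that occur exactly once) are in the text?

Frequencies: tiny:7, has:6, story:4, apple:3, both:3, you:2, year:1, read:1, were:1, it:1
Hapax (freq=1): it, read, were, year

4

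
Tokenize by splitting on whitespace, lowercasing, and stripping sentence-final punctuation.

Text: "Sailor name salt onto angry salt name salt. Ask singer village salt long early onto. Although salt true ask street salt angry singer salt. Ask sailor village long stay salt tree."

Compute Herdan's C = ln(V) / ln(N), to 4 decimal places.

N = 31, V = 15.
ln(V) = 2.708050, ln(N) = 3.433987
C = 2.708050 / 3.433987 = 0.7886

0.7886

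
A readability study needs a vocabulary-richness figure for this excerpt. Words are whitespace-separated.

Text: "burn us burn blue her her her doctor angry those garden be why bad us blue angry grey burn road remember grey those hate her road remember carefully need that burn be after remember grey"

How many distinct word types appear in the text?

19

Distinct types: {after, angry, bad, be, blue, burn, carefully, doctor, garden, grey, hate, her, need, remember, road, that, those, us, why}
V = 19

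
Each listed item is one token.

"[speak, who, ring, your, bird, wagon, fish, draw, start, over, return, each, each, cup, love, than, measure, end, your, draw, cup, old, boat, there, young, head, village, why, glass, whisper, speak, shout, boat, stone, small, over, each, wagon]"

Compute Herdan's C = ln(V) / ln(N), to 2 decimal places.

0.93

N = 38, V = 29.
ln(V) = 3.367296, ln(N) = 3.637586
C = 3.367296 / 3.637586 = 0.93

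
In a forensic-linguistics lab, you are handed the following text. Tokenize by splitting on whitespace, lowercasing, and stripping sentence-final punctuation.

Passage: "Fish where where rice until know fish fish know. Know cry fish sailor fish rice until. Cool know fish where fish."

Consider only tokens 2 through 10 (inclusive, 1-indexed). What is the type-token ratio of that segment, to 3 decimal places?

0.556

Segment tokens 2–10: where, where, rice, until, know, fish, fish, know, know
Segment N = 9, segment V = 5.
TTR = 5 / 9 = 0.556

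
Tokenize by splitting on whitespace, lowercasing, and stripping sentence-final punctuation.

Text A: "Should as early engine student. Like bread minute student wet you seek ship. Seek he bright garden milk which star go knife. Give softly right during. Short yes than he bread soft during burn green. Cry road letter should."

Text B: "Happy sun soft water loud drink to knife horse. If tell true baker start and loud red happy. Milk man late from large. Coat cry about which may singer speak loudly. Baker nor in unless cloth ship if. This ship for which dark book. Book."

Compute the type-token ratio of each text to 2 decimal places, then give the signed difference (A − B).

0.01

TTR(A) = 33/39 = 0.85
TTR(B) = 38/45 = 0.84
Difference = 0.85 − 0.84 = 0.01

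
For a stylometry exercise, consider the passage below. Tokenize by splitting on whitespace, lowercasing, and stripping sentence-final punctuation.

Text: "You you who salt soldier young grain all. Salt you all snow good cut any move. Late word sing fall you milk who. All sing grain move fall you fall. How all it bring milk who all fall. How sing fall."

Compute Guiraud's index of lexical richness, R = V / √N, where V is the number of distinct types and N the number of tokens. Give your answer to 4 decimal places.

N = 41, V = 20.
√N = 6.403124
R = 20 / 6.403124 = 3.1235

3.1235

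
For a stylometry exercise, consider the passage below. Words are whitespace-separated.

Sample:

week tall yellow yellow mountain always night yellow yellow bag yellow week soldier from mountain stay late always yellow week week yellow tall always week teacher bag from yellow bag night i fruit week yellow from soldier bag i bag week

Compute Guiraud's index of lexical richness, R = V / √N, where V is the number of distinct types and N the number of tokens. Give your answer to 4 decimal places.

2.1864

N = 41, V = 14.
√N = 6.403124
R = 14 / 6.403124 = 2.1864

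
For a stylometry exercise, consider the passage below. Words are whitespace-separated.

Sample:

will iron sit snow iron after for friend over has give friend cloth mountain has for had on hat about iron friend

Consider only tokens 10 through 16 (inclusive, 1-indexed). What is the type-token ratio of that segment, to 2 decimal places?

Segment tokens 10–16: has, give, friend, cloth, mountain, has, for
Segment N = 7, segment V = 6.
TTR = 6 / 7 = 0.86

0.86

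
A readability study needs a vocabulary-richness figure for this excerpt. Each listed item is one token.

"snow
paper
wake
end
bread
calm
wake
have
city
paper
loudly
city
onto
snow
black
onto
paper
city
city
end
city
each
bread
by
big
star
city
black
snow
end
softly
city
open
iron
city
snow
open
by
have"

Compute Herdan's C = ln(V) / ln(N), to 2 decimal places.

0.79

N = 39, V = 18.
ln(V) = 2.890372, ln(N) = 3.663562
C = 2.890372 / 3.663562 = 0.79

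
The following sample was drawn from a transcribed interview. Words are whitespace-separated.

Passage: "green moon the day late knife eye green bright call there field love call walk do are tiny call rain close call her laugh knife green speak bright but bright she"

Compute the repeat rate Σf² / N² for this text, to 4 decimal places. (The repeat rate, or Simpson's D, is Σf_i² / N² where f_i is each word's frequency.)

0.0593

Frequencies: call:4, green:3, bright:3, knife:2, moon:1, the:1, day:1, late:1, eye:1, there:1, field:1, love:1, walk:1, do:1, are:1, tiny:1, rain:1, close:1, her:1, laugh:1, … (3 more, each freq 1)
Σf² = 57; N² = 961
Repeat rate = 57 / 961 = 0.0593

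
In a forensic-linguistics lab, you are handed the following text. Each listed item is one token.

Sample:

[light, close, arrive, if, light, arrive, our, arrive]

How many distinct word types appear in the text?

5

Distinct types: {arrive, close, if, light, our}
V = 5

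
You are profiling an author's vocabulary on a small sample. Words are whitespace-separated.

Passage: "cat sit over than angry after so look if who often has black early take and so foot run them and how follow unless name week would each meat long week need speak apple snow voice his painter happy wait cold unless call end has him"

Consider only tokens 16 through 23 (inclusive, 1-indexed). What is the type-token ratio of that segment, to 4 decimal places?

Segment tokens 16–23: and, so, foot, run, them, and, how, follow
Segment N = 8, segment V = 7.
TTR = 7 / 8 = 0.8750

0.8750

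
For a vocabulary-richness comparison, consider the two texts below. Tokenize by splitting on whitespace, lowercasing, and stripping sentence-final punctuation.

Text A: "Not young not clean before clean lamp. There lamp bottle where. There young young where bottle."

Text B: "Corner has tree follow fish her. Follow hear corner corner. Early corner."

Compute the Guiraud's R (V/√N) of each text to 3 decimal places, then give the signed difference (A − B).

-0.309

A: V=8, N=16, R=2.000
B: V=8, N=12, R=2.309
Difference = 2.000 − 2.309 = -0.309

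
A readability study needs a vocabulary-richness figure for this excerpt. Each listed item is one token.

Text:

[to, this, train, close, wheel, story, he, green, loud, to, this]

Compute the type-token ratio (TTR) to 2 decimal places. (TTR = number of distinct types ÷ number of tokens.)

N = 11 tokens, V = 9 types.
TTR = V / N = 9 / 11 = 0.82

0.82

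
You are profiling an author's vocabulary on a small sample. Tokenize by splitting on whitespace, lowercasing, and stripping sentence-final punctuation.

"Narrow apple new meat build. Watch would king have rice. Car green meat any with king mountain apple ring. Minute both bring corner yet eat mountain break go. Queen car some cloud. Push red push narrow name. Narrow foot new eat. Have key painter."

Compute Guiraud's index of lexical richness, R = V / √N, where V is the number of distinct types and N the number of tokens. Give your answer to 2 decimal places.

4.97

N = 44, V = 33.
√N = 6.633250
R = 33 / 6.633250 = 4.97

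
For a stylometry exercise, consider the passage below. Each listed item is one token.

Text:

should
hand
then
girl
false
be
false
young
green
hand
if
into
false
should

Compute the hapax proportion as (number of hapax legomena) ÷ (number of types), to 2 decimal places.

Frequencies: false:3, should:2, hand:2, then:1, girl:1, be:1, young:1, green:1, if:1, into:1
Hapax count = 7; type count = 10.
Ratio = 7 / 10 = 0.70

0.70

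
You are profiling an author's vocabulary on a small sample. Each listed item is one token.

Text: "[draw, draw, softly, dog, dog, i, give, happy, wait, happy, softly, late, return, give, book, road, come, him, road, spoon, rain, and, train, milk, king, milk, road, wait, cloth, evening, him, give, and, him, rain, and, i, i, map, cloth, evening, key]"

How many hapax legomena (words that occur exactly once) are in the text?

9

Frequencies: i:3, give:3, road:3, him:3, and:3, draw:2, softly:2, dog:2, happy:2, wait:2, rain:2, milk:2, cloth:2, evening:2, late:1, return:1, book:1, come:1, spoon:1, train:1, … (3 more, each freq 1)
Hapax (freq=1): book, come, key, king, late, map, return, spoon, train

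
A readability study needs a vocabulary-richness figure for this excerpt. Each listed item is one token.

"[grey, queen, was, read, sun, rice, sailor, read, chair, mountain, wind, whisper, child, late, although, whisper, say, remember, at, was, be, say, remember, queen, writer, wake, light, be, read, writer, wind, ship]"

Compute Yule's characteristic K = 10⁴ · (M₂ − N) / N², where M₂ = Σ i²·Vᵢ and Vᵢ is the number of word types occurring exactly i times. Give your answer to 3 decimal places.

214.844

Frequencies: read:3, queen:2, was:2, wind:2, whisper:2, say:2, remember:2, be:2, writer:2, grey:1, sun:1, rice:1, sailor:1, chair:1, mountain:1, child:1, late:1, although:1, at:1, wake:1, … (2 more, each freq 1)
N = 32. Frequency spectrum: V_1=13, V_2=8, V_3=1
M₂ = 1²·13 + 2²·8 + 3²·1 = 54
K = 10000 × (54 − 32) / 32² = 214.844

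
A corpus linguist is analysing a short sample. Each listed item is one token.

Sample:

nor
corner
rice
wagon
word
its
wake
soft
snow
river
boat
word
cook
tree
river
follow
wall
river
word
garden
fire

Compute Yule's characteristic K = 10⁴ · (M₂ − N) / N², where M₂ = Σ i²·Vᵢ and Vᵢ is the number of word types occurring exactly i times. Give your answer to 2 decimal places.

272.11

Frequencies: word:3, river:3, nor:1, corner:1, rice:1, wagon:1, its:1, wake:1, soft:1, snow:1, boat:1, cook:1, tree:1, follow:1, wall:1, garden:1, fire:1
N = 21. Frequency spectrum: V_1=15, V_3=2
M₂ = 1²·15 + 3²·2 = 33
K = 10000 × (33 − 21) / 21² = 272.11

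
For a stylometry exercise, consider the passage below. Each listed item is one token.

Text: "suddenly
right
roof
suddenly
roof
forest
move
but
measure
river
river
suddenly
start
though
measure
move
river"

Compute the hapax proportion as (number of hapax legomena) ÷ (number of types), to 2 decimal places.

0.50

Frequencies: suddenly:3, river:3, roof:2, move:2, measure:2, right:1, forest:1, but:1, start:1, though:1
Hapax count = 5; type count = 10.
Ratio = 5 / 10 = 0.50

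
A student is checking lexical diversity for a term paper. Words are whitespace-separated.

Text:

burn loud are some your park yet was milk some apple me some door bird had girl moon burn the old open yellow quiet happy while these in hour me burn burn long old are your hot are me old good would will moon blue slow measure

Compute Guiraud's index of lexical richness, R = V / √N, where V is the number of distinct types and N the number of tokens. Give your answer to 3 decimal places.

4.959

N = 47, V = 34.
√N = 6.855655
R = 34 / 6.855655 = 4.959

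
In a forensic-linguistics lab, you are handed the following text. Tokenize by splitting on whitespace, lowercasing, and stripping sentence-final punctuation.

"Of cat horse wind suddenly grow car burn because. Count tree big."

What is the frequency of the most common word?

Frequencies: of:1, cat:1, horse:1, wind:1, suddenly:1, grow:1, car:1, burn:1, because:1, count:1, tree:1, big:1
Most common: 'of' with frequency 1.

1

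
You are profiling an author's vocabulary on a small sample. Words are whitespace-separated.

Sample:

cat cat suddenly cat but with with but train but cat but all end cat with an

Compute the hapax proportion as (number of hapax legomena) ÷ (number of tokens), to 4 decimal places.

Frequencies: cat:5, but:4, with:3, suddenly:1, train:1, all:1, end:1, an:1
Hapax count = 5; token count = 17.
Ratio = 5 / 17 = 0.2941

0.2941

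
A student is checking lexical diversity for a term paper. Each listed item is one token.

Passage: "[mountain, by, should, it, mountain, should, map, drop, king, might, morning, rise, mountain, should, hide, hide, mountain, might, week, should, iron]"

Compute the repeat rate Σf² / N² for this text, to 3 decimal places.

Frequencies: mountain:4, should:4, might:2, hide:2, by:1, it:1, map:1, drop:1, king:1, morning:1, rise:1, week:1, iron:1
Σf² = 49; N² = 441
Repeat rate = 49 / 441 = 0.111

0.111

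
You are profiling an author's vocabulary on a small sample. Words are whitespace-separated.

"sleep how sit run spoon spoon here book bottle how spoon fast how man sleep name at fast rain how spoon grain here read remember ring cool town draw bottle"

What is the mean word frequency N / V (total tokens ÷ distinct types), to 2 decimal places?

1.50

N = 30 tokens, V = 20 types.
Mean frequency = N / V = 30 / 20 = 1.50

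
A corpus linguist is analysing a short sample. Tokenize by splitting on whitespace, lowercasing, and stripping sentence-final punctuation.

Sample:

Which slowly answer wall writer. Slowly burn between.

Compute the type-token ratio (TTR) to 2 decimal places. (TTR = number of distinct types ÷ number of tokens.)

N = 8 tokens, V = 7 types.
TTR = V / N = 7 / 8 = 0.88

0.88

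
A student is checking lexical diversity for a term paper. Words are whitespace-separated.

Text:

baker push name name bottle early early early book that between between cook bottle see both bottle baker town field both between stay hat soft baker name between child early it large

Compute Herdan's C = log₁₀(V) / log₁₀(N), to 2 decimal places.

N = 32, V = 19.
log₁₀(V) = 1.278754, log₁₀(N) = 1.505150
C = 1.278754 / 1.505150 = 0.85

0.85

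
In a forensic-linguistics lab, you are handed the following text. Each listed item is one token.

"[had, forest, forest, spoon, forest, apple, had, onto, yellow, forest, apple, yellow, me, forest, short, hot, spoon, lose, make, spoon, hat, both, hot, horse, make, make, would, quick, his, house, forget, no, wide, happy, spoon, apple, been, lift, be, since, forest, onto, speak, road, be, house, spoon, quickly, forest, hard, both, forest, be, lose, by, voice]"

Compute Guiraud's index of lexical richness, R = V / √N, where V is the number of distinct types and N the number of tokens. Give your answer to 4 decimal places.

4.2762

N = 56, V = 32.
√N = 7.483315
R = 32 / 7.483315 = 4.2762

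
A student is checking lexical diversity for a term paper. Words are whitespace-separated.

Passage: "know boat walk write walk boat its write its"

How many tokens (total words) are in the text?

9

Tokens: know, boat, walk, write, walk, boat, its, write, its
N = 9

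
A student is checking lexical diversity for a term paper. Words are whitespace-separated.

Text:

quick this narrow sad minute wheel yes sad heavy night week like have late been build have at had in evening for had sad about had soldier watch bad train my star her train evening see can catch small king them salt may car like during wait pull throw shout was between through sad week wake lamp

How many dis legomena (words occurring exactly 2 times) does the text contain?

5

Frequencies: sad:4, had:3, week:2, like:2, have:2, evening:2, train:2, quick:1, this:1, narrow:1, minute:1, wheel:1, yes:1, heavy:1, night:1, late:1, been:1, build:1, at:1, in:1, … (27 more, each freq 1)
Words with frequency 2: evening, have, like, train, week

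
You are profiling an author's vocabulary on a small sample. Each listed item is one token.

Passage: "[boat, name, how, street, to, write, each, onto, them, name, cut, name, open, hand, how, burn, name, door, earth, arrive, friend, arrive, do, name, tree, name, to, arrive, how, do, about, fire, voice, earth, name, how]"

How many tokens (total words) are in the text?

Tokens: boat, name, how, street, to, write, each, onto, them, name, cut, name, open, hand, how, burn, name, door, earth, arrive, friend, arrive, do, name, tree, name, to, arrive, how, do, about, fire, voice, earth, name, how
N = 36

36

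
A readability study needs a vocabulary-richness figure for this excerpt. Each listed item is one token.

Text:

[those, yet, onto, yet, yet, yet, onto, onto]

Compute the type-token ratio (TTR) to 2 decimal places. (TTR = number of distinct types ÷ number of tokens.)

0.38

N = 8 tokens, V = 3 types.
TTR = V / N = 3 / 8 = 0.38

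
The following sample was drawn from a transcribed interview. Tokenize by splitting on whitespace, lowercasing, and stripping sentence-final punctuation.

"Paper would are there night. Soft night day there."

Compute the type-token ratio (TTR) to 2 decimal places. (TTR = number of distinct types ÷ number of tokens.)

N = 9 tokens, V = 7 types.
TTR = V / N = 7 / 9 = 0.78

0.78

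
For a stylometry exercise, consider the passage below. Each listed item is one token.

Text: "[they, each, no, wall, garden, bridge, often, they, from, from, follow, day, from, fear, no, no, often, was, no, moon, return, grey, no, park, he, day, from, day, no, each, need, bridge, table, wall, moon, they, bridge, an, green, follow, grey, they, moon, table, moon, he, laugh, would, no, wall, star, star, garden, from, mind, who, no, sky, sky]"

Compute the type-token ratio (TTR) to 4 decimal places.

N = 59 tokens, V = 27 types.
TTR = V / N = 27 / 59 = 0.4576

0.4576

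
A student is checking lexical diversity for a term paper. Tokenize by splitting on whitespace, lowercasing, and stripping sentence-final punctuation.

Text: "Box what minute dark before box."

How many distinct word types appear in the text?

5

Distinct types: {before, box, dark, minute, what}
V = 5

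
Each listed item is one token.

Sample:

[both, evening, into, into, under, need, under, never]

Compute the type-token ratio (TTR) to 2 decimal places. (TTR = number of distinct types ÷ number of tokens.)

0.75

N = 8 tokens, V = 6 types.
TTR = V / N = 6 / 8 = 0.75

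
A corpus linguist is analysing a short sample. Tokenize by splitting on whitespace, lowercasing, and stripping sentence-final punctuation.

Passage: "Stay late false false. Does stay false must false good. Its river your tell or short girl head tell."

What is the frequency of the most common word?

4

Frequencies: false:4, stay:2, tell:2, late:1, does:1, must:1, good:1, its:1, river:1, your:1, or:1, short:1, girl:1, head:1
Most common: 'false' with frequency 4.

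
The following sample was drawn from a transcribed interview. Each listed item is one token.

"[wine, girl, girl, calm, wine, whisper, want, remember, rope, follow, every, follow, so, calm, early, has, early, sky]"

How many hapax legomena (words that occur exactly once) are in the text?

Frequencies: wine:2, girl:2, calm:2, follow:2, early:2, whisper:1, want:1, remember:1, rope:1, every:1, so:1, has:1, sky:1
Hapax (freq=1): every, has, remember, rope, sky, so, want, whisper

8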